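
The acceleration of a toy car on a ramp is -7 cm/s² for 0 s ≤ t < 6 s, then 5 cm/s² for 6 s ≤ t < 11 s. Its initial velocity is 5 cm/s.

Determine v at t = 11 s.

-12 cm/s

Δv equals the area under the a-t graph; then v = v₀ + Δv.
0–6 s: -7 × 6 = -42 cm/s
6–11 s: 5 × 5 = 25 cm/s
Δv = -17 cm/s, so v(11) = 5 + (-17) = -12 cm/s.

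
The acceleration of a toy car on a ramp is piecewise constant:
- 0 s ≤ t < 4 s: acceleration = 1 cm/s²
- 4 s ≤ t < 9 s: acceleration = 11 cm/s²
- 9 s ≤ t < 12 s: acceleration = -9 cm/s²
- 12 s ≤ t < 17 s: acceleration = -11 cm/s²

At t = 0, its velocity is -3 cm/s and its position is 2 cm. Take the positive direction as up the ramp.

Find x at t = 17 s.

275.5 cm

On each constant-a segment, Δv = aΔt and Δx = v₀Δt + ½aΔt²; chain segment to segment.
0–4 s: v starts -3 cm/s; Δx = -3·4 + ½·1·4² = -4 cm; v ends 1 cm/s.
4–9 s: v starts 1 cm/s; Δx = 1·5 + ½·11·5² = 142.5 cm; v ends 56 cm/s.
9–12 s: v starts 56 cm/s; Δx = 56·3 + ½·-9·3² = 127.5 cm; v ends 29 cm/s.
12–17 s: v starts 29 cm/s; Δx = 29·5 + ½·-11·5² = 7.5 cm; v ends -26 cm/s.
x(17) = 2 + Σ Δx = 275.5 cm.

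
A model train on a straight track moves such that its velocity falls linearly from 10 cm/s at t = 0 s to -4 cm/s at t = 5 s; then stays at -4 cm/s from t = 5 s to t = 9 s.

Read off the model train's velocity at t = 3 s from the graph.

On 0–5 s the graph is linear from 10 to -4 cm/s: v(3) = 10 + (-4 − 10)·(3 − 0)/(5 − 0) = 1.6 cm/s.

1.6 cm/s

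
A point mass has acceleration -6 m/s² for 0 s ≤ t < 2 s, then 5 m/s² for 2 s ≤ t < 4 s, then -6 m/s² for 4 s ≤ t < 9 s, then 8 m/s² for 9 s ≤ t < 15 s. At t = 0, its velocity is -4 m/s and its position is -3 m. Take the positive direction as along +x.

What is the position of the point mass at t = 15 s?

-222 m

On each constant-a segment, Δv = aΔt and Δx = v₀Δt + ½aΔt²; chain segment to segment.
0–2 s: v starts -4 m/s; Δx = -4·2 + ½·-6·2² = -20 m; v ends -16 m/s.
2–4 s: v starts -16 m/s; Δx = -16·2 + ½·5·2² = -22 m; v ends -6 m/s.
4–9 s: v starts -6 m/s; Δx = -6·5 + ½·-6·5² = -105 m; v ends -36 m/s.
9–15 s: v starts -36 m/s; Δx = -36·6 + ½·8·6² = -72 m; v ends 12 m/s.
x(15) = -3 + Σ Δx = -222 m.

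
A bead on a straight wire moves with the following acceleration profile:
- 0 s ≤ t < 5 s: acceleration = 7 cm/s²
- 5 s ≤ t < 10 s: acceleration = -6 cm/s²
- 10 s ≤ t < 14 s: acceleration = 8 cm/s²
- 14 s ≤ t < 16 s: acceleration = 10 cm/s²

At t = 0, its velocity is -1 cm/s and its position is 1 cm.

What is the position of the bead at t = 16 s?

On each constant-a segment, Δv = aΔt and Δx = v₀Δt + ½aΔt²; chain segment to segment.
0–5 s: v starts -1 cm/s; Δx = -1·5 + ½·7·5² = 82.5 cm; v ends 34 cm/s.
5–10 s: v starts 34 cm/s; Δx = 34·5 + ½·-6·5² = 95 cm; v ends 4 cm/s.
10–14 s: v starts 4 cm/s; Δx = 4·4 + ½·8·4² = 80 cm; v ends 36 cm/s.
14–16 s: v starts 36 cm/s; Δx = 36·2 + ½·10·2² = 92 cm; v ends 56 cm/s.
x(16) = 1 + Σ Δx = 350.5 cm.

350.5 cm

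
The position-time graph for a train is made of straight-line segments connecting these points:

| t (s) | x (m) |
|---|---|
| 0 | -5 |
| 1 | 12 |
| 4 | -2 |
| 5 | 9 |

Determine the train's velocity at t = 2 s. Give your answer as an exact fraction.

Velocity is the slope of the x-t graph on 1–4 s: (-2 − 12)/(4 − 1) = -14/3 m/s.

-14/3 m/s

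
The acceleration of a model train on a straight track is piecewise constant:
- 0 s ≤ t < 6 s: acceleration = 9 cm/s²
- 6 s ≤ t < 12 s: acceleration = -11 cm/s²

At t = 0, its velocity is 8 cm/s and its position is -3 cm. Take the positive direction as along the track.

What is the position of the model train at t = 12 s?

On each constant-a segment, Δv = aΔt and Δx = v₀Δt + ½aΔt²; chain segment to segment.
0–6 s: v starts 8 cm/s; Δx = 8·6 + ½·9·6² = 210 cm; v ends 62 cm/s.
6–12 s: v starts 62 cm/s; Δx = 62·6 + ½·-11·6² = 174 cm; v ends -4 cm/s.
x(12) = -3 + Σ Δx = 381 cm.

381 cm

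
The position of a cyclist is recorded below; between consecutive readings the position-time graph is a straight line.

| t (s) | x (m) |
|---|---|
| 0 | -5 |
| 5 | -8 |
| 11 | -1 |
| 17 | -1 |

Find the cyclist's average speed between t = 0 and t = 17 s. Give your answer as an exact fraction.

10/17 m/s

Average speed = (total path length)/(elapsed time); on a piecewise-linear x-t graph the path length is Σ|Δx|.
0–5 s: |Δx| = |-8 − -5| = 3 m
5–11 s: |Δx| = |-1 − -8| = 7 m
11–17 s: |Δx| = |-1 − -1| = 0 m
Total path = 10 m; average speed = 10/17 = 10/17 m/s.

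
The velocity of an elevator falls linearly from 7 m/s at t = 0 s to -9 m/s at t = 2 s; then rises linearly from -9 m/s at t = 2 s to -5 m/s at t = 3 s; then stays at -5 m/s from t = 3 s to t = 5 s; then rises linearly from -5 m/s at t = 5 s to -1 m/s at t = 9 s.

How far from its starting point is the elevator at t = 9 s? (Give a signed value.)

-31 m

Net displacement equals the area under the velocity-time graph (areas below the axis count negative).
0–2 s: ½(7 + -9)(2) = -2 m
2–3 s: ½(-9 + -5)(1) = -7 m
3–5 s: -5 × 2 = -10 m
5–9 s: ½(-5 + -1)(4) = -12 m
Net displacement = -31 m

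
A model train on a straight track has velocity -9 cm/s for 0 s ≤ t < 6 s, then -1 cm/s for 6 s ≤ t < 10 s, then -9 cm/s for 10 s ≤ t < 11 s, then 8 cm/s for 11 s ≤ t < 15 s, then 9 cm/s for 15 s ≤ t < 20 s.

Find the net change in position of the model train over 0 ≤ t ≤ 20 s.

Net displacement equals the area under the velocity-time graph (areas below the axis count negative).
0–6 s: -9 × 6 = -54 cm
6–10 s: -1 × 4 = -4 cm
10–11 s: -9 × 1 = -9 cm
11–15 s: 8 × 4 = 32 cm
15–20 s: 9 × 5 = 45 cm
Net displacement = 10 cm

10 cm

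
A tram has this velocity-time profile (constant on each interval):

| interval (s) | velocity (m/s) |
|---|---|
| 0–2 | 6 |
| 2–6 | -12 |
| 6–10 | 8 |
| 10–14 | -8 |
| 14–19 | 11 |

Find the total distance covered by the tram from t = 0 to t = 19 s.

179 m

Total distance travelled is ∫|v| dt — sum the magnitudes of each area piece.
0–2 s: |6| × 2 = 12 m
2–6 s: |-12| × 4 = 48 m
6–10 s: |8| × 4 = 32 m
10–14 s: |-8| × 4 = 32 m
14–19 s: |11| × 5 = 55 m
Total distance = 179 m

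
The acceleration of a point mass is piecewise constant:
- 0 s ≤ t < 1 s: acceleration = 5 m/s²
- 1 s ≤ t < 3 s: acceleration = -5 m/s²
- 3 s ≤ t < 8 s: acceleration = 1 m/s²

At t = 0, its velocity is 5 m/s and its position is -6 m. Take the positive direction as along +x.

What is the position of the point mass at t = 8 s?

24 m

On each constant-a segment, Δv = aΔt and Δx = v₀Δt + ½aΔt²; chain segment to segment.
0–1 s: v starts 5 m/s; Δx = 5·1 + ½·5·1² = 7.5 m; v ends 10 m/s.
1–3 s: v starts 10 m/s; Δx = 10·2 + ½·-5·2² = 10 m; v ends 0 m/s.
3–8 s: v starts 0 m/s; Δx = 0·5 + ½·1·5² = 12.5 m; v ends 5 m/s.
x(8) = -6 + Σ Δx = 24 m.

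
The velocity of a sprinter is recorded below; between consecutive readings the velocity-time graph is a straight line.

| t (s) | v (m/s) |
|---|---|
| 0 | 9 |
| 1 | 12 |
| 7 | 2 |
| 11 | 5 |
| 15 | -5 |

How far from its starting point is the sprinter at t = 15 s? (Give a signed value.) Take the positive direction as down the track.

Displacement is the signed area under the v-t curve.
0–1 s: ½(9 + 12)(1) = 10.5 m
1–7 s: ½(12 + 2)(6) = 42 m
7–11 s: ½(2 + 5)(4) = 14 m
11–15 s: ½(5 + -5)(4) = 0 m
Net displacement = 66.5 m

66.5 m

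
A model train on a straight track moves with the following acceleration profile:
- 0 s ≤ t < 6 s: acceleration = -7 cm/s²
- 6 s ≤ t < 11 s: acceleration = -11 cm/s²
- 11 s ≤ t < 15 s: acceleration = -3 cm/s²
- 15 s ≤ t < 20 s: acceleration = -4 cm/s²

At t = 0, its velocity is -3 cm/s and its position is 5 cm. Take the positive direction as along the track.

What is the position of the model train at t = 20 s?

-1535.5 cm

On each constant-a segment, Δv = aΔt and Δx = v₀Δt + ½aΔt²; chain segment to segment.
0–6 s: v starts -3 cm/s; Δx = -3·6 + ½·-7·6² = -144 cm; v ends -45 cm/s.
6–11 s: v starts -45 cm/s; Δx = -45·5 + ½·-11·5² = -362.5 cm; v ends -100 cm/s.
11–15 s: v starts -100 cm/s; Δx = -100·4 + ½·-3·4² = -424 cm; v ends -112 cm/s.
15–20 s: v starts -112 cm/s; Δx = -112·5 + ½·-4·5² = -610 cm; v ends -132 cm/s.
x(20) = 5 + Σ Δx = -1535.5 cm.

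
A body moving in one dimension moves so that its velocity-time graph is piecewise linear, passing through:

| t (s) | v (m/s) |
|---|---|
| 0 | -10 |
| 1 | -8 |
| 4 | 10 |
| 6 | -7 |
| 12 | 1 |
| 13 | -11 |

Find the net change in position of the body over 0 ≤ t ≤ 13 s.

-26 m

Displacement is the signed area under the v-t curve.
0–1 s: ½(-10 + -8)(1) = -9 m
1–4 s: ½(-8 + 10)(3) = 3 m
4–6 s: ½(10 + -7)(2) = 3 m
6–12 s: ½(-7 + 1)(6) = -18 m
12–13 s: ½(1 + -11)(1) = -5 m
Net displacement = -26 m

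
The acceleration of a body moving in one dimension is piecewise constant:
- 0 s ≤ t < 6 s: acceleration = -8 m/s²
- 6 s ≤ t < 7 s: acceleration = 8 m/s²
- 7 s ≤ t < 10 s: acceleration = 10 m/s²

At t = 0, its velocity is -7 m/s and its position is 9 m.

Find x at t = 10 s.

On each constant-a segment, Δv = aΔt and Δx = v₀Δt + ½aΔt²; chain segment to segment.
0–6 s: v starts -7 m/s; Δx = -7·6 + ½·-8·6² = -186 m; v ends -55 m/s.
6–7 s: v starts -55 m/s; Δx = -55·1 + ½·8·1² = -51 m; v ends -47 m/s.
7–10 s: v starts -47 m/s; Δx = -47·3 + ½·10·3² = -96 m; v ends -17 m/s.
x(10) = 9 + Σ Δx = -324 m.

-324 m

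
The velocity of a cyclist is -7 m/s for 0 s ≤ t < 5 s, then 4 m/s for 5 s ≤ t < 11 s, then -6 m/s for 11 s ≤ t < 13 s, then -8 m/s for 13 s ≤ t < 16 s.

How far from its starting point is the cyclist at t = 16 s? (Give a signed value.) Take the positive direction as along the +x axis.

Net displacement equals the area under the velocity-time graph (areas below the axis count negative).
0–5 s: -7 × 5 = -35 m
5–11 s: 4 × 6 = 24 m
11–13 s: -6 × 2 = -12 m
13–16 s: -8 × 3 = -24 m
Net displacement = -47 m

-47 m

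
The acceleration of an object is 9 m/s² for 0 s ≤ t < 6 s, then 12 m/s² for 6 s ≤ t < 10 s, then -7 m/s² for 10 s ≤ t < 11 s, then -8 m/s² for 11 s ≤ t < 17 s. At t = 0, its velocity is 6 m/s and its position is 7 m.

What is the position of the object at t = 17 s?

On each constant-a segment, Δv = aΔt and Δx = v₀Δt + ½aΔt²; chain segment to segment.
0–6 s: v starts 6 m/s; Δx = 6·6 + ½·9·6² = 198 m; v ends 60 m/s.
6–10 s: v starts 60 m/s; Δx = 60·4 + ½·12·4² = 336 m; v ends 108 m/s.
10–11 s: v starts 108 m/s; Δx = 108·1 + ½·-7·1² = 104.5 m; v ends 101 m/s.
11–17 s: v starts 101 m/s; Δx = 101·6 + ½·-8·6² = 462 m; v ends 53 m/s.
x(17) = 7 + Σ Δx = 1107.5 m.

1107.5 m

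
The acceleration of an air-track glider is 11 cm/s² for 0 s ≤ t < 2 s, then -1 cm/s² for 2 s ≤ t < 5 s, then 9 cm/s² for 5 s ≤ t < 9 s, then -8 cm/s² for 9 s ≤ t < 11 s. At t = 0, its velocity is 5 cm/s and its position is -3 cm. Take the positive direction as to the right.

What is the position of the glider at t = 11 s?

On each constant-a segment, Δv = aΔt and Δx = v₀Δt + ½aΔt²; chain segment to segment.
0–2 s: v starts 5 cm/s; Δx = 5·2 + ½·11·2² = 32 cm; v ends 27 cm/s.
2–5 s: v starts 27 cm/s; Δx = 27·3 + ½·-1·3² = 76.5 cm; v ends 24 cm/s.
5–9 s: v starts 24 cm/s; Δx = 24·4 + ½·9·4² = 168 cm; v ends 60 cm/s.
9–11 s: v starts 60 cm/s; Δx = 60·2 + ½·-8·2² = 104 cm; v ends 44 cm/s.
x(11) = -3 + Σ Δx = 377.5 cm.

377.5 cm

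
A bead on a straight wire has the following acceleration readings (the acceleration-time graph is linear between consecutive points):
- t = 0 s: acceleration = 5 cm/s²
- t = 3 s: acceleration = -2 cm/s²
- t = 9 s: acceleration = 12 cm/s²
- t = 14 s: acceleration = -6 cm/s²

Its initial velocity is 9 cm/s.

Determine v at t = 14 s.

58.5 cm/s

Δv equals the area under the a-t graph; then v = v₀ + Δv.
0–3 s: ½(5 + -2)(3) = 4.5 cm/s
3–9 s: ½(-2 + 12)(6) = 30 cm/s
9–14 s: ½(12 + -6)(5) = 15 cm/s
Δv = 49.5 cm/s, so v(14) = 9 + (49.5) = 58.5 cm/s.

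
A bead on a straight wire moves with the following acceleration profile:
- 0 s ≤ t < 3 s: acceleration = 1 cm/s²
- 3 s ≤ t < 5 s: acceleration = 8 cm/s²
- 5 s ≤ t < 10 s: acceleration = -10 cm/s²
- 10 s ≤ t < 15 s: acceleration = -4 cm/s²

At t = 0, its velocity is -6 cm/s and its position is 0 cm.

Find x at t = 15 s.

-298.5 cm

On each constant-a segment, Δv = aΔt and Δx = v₀Δt + ½aΔt²; chain segment to segment.
0–3 s: v starts -6 cm/s; Δx = -6·3 + ½·1·3² = -13.5 cm; v ends -3 cm/s.
3–5 s: v starts -3 cm/s; Δx = -3·2 + ½·8·2² = 10 cm; v ends 13 cm/s.
5–10 s: v starts 13 cm/s; Δx = 13·5 + ½·-10·5² = -60 cm; v ends -37 cm/s.
10–15 s: v starts -37 cm/s; Δx = -37·5 + ½·-4·5² = -235 cm; v ends -57 cm/s.
x(15) = 0 + Σ Δx = -298.5 cm.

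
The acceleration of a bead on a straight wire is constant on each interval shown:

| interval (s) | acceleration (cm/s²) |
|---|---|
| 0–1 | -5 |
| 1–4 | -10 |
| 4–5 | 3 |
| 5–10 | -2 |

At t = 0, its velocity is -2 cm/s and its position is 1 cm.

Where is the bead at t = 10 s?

-300 cm

On each constant-a segment, Δv = aΔt and Δx = v₀Δt + ½aΔt²; chain segment to segment.
0–1 s: v starts -2 cm/s; Δx = -2·1 + ½·-5·1² = -4.5 cm; v ends -7 cm/s.
1–4 s: v starts -7 cm/s; Δx = -7·3 + ½·-10·3² = -66 cm; v ends -37 cm/s.
4–5 s: v starts -37 cm/s; Δx = -37·1 + ½·3·1² = -35.5 cm; v ends -34 cm/s.
5–10 s: v starts -34 cm/s; Δx = -34·5 + ½·-2·5² = -195 cm; v ends -44 cm/s.
x(10) = 1 + Σ Δx = -300 cm.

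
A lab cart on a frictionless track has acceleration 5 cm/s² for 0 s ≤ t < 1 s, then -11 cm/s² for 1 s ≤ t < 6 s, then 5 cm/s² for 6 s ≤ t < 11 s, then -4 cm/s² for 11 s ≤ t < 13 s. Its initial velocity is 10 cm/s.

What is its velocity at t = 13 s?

-23 cm/s

Δv equals the area under the a-t graph; then v = v₀ + Δv.
0–1 s: 5 × 1 = 5 cm/s
1–6 s: -11 × 5 = -55 cm/s
6–11 s: 5 × 5 = 25 cm/s
11–13 s: -4 × 2 = -8 cm/s
Δv = -33 cm/s, so v(13) = 10 + (-33) = -23 cm/s.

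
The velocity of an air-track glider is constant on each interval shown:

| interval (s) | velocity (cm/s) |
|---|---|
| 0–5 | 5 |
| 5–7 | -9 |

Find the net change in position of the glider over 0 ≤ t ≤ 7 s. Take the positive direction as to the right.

Displacement is the signed area under the v-t curve.
0–5 s: 5 × 5 = 25 cm
5–7 s: -9 × 2 = -18 cm
Net displacement = 7 cm

7 cm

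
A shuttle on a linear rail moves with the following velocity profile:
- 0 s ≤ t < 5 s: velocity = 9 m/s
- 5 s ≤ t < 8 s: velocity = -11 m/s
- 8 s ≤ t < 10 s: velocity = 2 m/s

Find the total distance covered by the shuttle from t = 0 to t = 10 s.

82 m

Distance (not displacement) is the total path length: add the absolute areas under v-t.
0–5 s: |9| × 5 = 45 m
5–8 s: |-11| × 3 = 33 m
8–10 s: |2| × 2 = 4 m
Total distance = 82 m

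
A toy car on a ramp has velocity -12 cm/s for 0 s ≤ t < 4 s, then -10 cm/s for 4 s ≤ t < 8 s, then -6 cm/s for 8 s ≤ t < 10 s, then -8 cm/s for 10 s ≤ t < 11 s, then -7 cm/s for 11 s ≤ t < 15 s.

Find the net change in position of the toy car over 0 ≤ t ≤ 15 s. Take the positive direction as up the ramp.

-136 cm

Displacement is the signed area under the v-t curve.
0–4 s: -12 × 4 = -48 cm
4–8 s: -10 × 4 = -40 cm
8–10 s: -6 × 2 = -12 cm
10–11 s: -8 × 1 = -8 cm
11–15 s: -7 × 4 = -28 cm
Net displacement = -136 cm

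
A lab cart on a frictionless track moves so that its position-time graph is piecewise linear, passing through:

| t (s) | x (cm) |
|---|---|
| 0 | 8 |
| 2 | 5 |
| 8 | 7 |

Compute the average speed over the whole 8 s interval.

0.625 cm/s

Average speed = (total path length)/(elapsed time); on a piecewise-linear x-t graph the path length is Σ|Δx|.
0–2 s: |Δx| = |5 − 8| = 3 cm
2–8 s: |Δx| = |7 − 5| = 2 cm
Total path = 5 cm; average speed = 5/8 = 0.625 cm/s.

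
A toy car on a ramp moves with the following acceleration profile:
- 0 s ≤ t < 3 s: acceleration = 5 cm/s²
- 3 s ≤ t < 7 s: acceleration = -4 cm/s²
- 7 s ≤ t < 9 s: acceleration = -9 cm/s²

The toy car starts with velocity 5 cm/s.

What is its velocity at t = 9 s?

-14 cm/s

Δv equals the area under the a-t graph; then v = v₀ + Δv.
0–3 s: 5 × 3 = 15 cm/s
3–7 s: -4 × 4 = -16 cm/s
7–9 s: -9 × 2 = -18 cm/s
Δv = -19 cm/s, so v(9) = 5 + (-19) = -14 cm/s.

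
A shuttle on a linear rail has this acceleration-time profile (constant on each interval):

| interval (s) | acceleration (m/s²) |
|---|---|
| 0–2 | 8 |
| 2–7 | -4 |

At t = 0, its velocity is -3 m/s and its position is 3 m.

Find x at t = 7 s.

28 m

On each constant-a segment, Δv = aΔt and Δx = v₀Δt + ½aΔt²; chain segment to segment.
0–2 s: v starts -3 m/s; Δx = -3·2 + ½·8·2² = 10 m; v ends 13 m/s.
2–7 s: v starts 13 m/s; Δx = 13·5 + ½·-4·5² = 15 m; v ends -7 m/s.
x(7) = 3 + Σ Δx = 28 m.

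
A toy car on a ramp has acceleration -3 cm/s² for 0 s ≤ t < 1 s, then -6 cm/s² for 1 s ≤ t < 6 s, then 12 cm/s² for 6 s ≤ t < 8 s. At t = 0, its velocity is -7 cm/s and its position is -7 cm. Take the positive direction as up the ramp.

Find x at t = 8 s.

-196.5 cm

On each constant-a segment, Δv = aΔt and Δx = v₀Δt + ½aΔt²; chain segment to segment.
0–1 s: v starts -7 cm/s; Δx = -7·1 + ½·-3·1² = -8.5 cm; v ends -10 cm/s.
1–6 s: v starts -10 cm/s; Δx = -10·5 + ½·-6·5² = -125 cm; v ends -40 cm/s.
6–8 s: v starts -40 cm/s; Δx = -40·2 + ½·12·2² = -56 cm; v ends -16 cm/s.
x(8) = -7 + Σ Δx = -196.5 cm.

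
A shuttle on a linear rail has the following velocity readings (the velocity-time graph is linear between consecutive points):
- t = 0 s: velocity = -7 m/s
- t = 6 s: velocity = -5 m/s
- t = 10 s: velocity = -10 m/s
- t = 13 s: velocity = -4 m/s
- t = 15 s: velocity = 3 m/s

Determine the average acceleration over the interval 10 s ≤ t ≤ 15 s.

Average acceleration = Δv/Δt = (3 − -10)/(15 − 10) = 2.6 m/s².

2.6 m/s²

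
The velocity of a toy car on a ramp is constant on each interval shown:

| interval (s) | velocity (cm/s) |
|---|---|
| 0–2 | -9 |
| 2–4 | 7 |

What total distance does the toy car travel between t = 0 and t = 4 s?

Total distance travelled is ∫|v| dt — sum the magnitudes of each area piece.
0–2 s: |-9| × 2 = 18 cm
2–4 s: |7| × 2 = 14 cm
Total distance = 32 cm

32 cm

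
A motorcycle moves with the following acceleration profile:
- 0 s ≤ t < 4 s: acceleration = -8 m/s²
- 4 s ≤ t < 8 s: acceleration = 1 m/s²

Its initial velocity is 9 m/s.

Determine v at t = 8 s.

Δv equals the area under the a-t graph; then v = v₀ + Δv.
0–4 s: -8 × 4 = -32 m/s
4–8 s: 1 × 4 = 4 m/s
Δv = -28 m/s, so v(8) = 9 + (-28) = -19 m/s.

-19 m/s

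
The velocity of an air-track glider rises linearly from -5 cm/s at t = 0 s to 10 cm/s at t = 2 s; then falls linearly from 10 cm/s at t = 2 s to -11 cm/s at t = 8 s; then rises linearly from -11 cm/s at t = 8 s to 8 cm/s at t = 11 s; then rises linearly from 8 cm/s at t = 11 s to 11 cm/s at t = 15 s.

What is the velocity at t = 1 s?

On 0–2 s the graph is linear from -5 to 10 cm/s: v(1) = -5 + (10 − -5)·(1 − 0)/(2 − 0) = 2.5 cm/s.

2.5 cm/s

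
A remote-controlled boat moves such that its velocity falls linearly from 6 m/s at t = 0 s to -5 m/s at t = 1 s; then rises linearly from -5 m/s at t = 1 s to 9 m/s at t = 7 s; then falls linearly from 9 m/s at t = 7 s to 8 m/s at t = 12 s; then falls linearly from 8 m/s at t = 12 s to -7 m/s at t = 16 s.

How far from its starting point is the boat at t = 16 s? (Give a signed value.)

57 m

Displacement is the signed area under the v-t curve.
0–1 s: ½(6 + -5)(1) = 0.5 m
1–7 s: ½(-5 + 9)(6) = 12 m
7–12 s: ½(9 + 8)(5) = 42.5 m
12–16 s: ½(8 + -7)(4) = 2 m
Net displacement = 57 m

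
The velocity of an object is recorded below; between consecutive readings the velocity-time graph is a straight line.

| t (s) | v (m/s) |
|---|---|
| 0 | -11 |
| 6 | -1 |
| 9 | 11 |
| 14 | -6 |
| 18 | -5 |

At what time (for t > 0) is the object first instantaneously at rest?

v changes sign on 6–9 s (from -1 to 11); the graph is linear there, so v = 0 at t = 6 + (1)·(9 − 6)/(11 − -1) = 6.25 s.

t = 6.25 s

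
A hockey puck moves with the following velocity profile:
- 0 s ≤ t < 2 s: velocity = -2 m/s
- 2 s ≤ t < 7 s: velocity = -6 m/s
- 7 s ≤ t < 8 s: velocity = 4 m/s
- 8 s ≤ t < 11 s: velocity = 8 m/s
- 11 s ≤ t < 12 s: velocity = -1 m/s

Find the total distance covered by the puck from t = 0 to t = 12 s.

Distance (not displacement) is the total path length: add the absolute areas under v-t.
0–2 s: |-2| × 2 = 4 m
2–7 s: |-6| × 5 = 30 m
7–8 s: |4| × 1 = 4 m
8–11 s: |8| × 3 = 24 m
11–12 s: |-1| × 1 = 1 m
Total distance = 63 m

63 m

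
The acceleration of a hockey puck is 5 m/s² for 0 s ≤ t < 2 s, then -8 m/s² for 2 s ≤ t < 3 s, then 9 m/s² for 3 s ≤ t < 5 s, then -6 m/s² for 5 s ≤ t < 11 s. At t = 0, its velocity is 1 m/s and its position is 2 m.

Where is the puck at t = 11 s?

63 m

On each constant-a segment, Δv = aΔt and Δx = v₀Δt + ½aΔt²; chain segment to segment.
0–2 s: v starts 1 m/s; Δx = 1·2 + ½·5·2² = 12 m; v ends 11 m/s.
2–3 s: v starts 11 m/s; Δx = 11·1 + ½·-8·1² = 7 m; v ends 3 m/s.
3–5 s: v starts 3 m/s; Δx = 3·2 + ½·9·2² = 24 m; v ends 21 m/s.
5–11 s: v starts 21 m/s; Δx = 21·6 + ½·-6·6² = 18 m; v ends -15 m/s.
x(11) = 2 + Σ Δx = 63 m.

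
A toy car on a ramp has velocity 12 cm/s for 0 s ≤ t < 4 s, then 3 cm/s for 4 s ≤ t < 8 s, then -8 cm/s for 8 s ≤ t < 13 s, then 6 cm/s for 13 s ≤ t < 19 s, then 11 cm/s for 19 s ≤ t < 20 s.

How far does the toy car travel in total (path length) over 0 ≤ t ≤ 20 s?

Distance (not displacement) is the total path length: add the absolute areas under v-t.
0–4 s: |12| × 4 = 48 cm
4–8 s: |3| × 4 = 12 cm
8–13 s: |-8| × 5 = 40 cm
13–19 s: |6| × 6 = 36 cm
19–20 s: |11| × 1 = 11 cm
Total distance = 147 cm

147 cm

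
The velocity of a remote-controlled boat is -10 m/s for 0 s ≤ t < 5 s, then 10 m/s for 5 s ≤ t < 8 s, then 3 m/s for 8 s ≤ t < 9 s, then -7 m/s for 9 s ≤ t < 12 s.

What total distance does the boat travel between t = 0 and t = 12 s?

Total distance travelled is ∫|v| dt — sum the magnitudes of each area piece.
0–5 s: |-10| × 5 = 50 m
5–8 s: |10| × 3 = 30 m
8–9 s: |3| × 1 = 3 m
9–12 s: |-7| × 3 = 21 m
Total distance = 104 m

104 m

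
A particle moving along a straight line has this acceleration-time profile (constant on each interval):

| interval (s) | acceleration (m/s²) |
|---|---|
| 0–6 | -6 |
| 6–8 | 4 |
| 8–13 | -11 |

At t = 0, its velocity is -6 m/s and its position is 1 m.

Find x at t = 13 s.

-526.5 m

On each constant-a segment, Δv = aΔt and Δx = v₀Δt + ½aΔt²; chain segment to segment.
0–6 s: v starts -6 m/s; Δx = -6·6 + ½·-6·6² = -144 m; v ends -42 m/s.
6–8 s: v starts -42 m/s; Δx = -42·2 + ½·4·2² = -76 m; v ends -34 m/s.
8–13 s: v starts -34 m/s; Δx = -34·5 + ½·-11·5² = -307.5 m; v ends -89 m/s.
x(13) = 1 + Σ Δx = -526.5 m.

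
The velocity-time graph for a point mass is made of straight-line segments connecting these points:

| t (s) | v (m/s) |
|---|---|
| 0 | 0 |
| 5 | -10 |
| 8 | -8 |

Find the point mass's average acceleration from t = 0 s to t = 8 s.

Average acceleration = Δv/Δt = (-8 − 0)/(8 − 0) = -1 m/s².

-1 m/s²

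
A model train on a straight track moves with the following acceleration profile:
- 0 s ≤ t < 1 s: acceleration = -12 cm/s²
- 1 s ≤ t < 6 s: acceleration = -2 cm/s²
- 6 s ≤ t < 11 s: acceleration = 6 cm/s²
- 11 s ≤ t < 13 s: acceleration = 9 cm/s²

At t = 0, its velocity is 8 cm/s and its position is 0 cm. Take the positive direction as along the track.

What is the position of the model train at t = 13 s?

On each constant-a segment, Δv = aΔt and Δx = v₀Δt + ½aΔt²; chain segment to segment.
0–1 s: v starts 8 cm/s; Δx = 8·1 + ½·-12·1² = 2 cm; v ends -4 cm/s.
1–6 s: v starts -4 cm/s; Δx = -4·5 + ½·-2·5² = -45 cm; v ends -14 cm/s.
6–11 s: v starts -14 cm/s; Δx = -14·5 + ½·6·5² = 5 cm; v ends 16 cm/s.
11–13 s: v starts 16 cm/s; Δx = 16·2 + ½·9·2² = 50 cm; v ends 34 cm/s.
x(13) = 0 + Σ Δx = 12 cm.

12 cm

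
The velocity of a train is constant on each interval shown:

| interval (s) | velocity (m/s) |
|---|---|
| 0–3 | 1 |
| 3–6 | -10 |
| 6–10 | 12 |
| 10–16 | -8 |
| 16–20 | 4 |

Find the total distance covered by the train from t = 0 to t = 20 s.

145 m

Total distance travelled is ∫|v| dt — sum the magnitudes of each area piece.
0–3 s: |1| × 3 = 3 m
3–6 s: |-10| × 3 = 30 m
6–10 s: |12| × 4 = 48 m
10–16 s: |-8| × 6 = 48 m
16–20 s: |4| × 4 = 16 m
Total distance = 145 m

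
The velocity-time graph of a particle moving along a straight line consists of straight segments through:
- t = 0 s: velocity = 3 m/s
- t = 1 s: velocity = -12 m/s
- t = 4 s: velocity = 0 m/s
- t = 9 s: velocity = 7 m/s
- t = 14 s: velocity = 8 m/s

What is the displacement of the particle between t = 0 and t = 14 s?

32.5 m

Net displacement equals the area under the velocity-time graph (areas below the axis count negative).
0–1 s: ½(3 + -12)(1) = -4.5 m
1–4 s: ½(-12 + 0)(3) = -18 m
4–9 s: ½(0 + 7)(5) = 17.5 m
9–14 s: ½(7 + 8)(5) = 37.5 m
Net displacement = 32.5 m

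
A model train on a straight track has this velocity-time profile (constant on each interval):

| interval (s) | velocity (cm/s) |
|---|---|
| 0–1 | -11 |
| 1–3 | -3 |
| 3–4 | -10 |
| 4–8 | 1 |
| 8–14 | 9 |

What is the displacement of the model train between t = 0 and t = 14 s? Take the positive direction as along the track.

31 cm

Net displacement equals the area under the velocity-time graph (areas below the axis count negative).
0–1 s: -11 × 1 = -11 cm
1–3 s: -3 × 2 = -6 cm
3–4 s: -10 × 1 = -10 cm
4–8 s: 1 × 4 = 4 cm
8–14 s: 9 × 6 = 54 cm
Net displacement = 31 cm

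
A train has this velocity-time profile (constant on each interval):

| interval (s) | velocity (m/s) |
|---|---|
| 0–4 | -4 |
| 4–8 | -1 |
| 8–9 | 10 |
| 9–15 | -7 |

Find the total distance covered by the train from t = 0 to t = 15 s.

Distance (not displacement) is the total path length: add the absolute areas under v-t.
0–4 s: |-4| × 4 = 16 m
4–8 s: |-1| × 4 = 4 m
8–9 s: |10| × 1 = 10 m
9–15 s: |-7| × 6 = 42 m
Total distance = 72 m

72 m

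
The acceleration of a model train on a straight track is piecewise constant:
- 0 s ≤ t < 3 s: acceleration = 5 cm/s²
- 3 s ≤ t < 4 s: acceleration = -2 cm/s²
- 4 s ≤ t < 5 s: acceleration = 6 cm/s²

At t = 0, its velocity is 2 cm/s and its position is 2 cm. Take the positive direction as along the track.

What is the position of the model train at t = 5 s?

64.5 cm

On each constant-a segment, Δv = aΔt and Δx = v₀Δt + ½aΔt²; chain segment to segment.
0–3 s: v starts 2 cm/s; Δx = 2·3 + ½·5·3² = 28.5 cm; v ends 17 cm/s.
3–4 s: v starts 17 cm/s; Δx = 17·1 + ½·-2·1² = 16 cm; v ends 15 cm/s.
4–5 s: v starts 15 cm/s; Δx = 15·1 + ½·6·1² = 18 cm; v ends 21 cm/s.
x(5) = 2 + Σ Δx = 64.5 cm.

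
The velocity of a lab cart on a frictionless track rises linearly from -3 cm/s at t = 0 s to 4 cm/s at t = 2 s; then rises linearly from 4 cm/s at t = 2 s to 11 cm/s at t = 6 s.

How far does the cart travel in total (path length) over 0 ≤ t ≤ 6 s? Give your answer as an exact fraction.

235/7 cm

Total distance travelled is ∫|v| dt — sum the magnitudes of each area piece.
0–2 s: v = 0 at t = 6/7 s; triangle areas 9/7 + 16/7 = 25/7 cm
2–6 s: |½(4 + 11)(4)| = 30 cm
Total distance = 235/7 cm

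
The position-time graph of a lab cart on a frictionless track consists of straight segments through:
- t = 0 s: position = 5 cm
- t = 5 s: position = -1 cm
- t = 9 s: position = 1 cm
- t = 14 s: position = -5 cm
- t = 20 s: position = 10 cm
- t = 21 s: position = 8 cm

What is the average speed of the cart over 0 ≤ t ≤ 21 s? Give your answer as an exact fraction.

Average speed = (total path length)/(elapsed time); on a piecewise-linear x-t graph the path length is Σ|Δx|.
0–5 s: |Δx| = |-1 − 5| = 6 cm
5–9 s: |Δx| = |1 − -1| = 2 cm
9–14 s: |Δx| = |-5 − 1| = 6 cm
14–20 s: |Δx| = |10 − -5| = 15 cm
20–21 s: |Δx| = |8 − 10| = 2 cm
Total path = 31 cm; average speed = 31/21 = 31/21 cm/s.

31/21 cm/s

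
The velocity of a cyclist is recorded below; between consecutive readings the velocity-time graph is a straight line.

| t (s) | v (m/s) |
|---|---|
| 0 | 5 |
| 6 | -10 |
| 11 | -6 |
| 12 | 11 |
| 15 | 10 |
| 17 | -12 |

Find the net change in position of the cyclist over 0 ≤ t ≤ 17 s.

-23 m

Displacement is the signed area under the v-t curve.
0–6 s: ½(5 + -10)(6) = -15 m
6–11 s: ½(-10 + -6)(5) = -40 m
11–12 s: ½(-6 + 11)(1) = 2.5 m
12–15 s: ½(11 + 10)(3) = 31.5 m
15–17 s: ½(10 + -12)(2) = -2 m
Net displacement = -23 m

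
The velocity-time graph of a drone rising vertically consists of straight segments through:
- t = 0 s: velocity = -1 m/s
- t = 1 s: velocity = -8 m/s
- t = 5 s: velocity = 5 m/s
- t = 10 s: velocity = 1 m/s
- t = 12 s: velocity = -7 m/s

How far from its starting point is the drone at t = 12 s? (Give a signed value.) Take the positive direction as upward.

Displacement is the signed area under the v-t curve.
0–1 s: ½(-1 + -8)(1) = -4.5 m
1–5 s: ½(-8 + 5)(4) = -6 m
5–10 s: ½(5 + 1)(5) = 15 m
10–12 s: ½(1 + -7)(2) = -6 m
Net displacement = -1.5 m

-1.5 m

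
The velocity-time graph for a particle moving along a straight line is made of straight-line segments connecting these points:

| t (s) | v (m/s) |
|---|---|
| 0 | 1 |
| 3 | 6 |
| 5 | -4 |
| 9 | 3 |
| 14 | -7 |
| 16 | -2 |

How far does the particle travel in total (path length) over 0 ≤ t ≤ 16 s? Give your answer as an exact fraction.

Distance (not displacement) is the total path length: add the absolute areas under v-t.
0–3 s: |½(1 + 6)(3)| = 10.5 m
3–5 s: v = 0 at t = 4.2 s; triangle areas 3.6 + 1.6 = 5.2 m
5–9 s: v = 0 at t = 51/7 s; triangle areas 32/7 + 18/7 = 50/7 m
9–14 s: v = 0 at t = 10.5 s; triangle areas 2.25 + 12.25 = 14.5 m
14–16 s: |½(-7 + -2)(2)| = 9 m
Total distance = 1622/35 m

1622/35 m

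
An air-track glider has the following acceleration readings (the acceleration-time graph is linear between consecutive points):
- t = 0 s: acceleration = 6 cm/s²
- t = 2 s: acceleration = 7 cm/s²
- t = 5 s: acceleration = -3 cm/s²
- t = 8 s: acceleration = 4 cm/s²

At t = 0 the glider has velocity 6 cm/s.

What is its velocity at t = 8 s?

Δv equals the area under the a-t graph; then v = v₀ + Δv.
0–2 s: ½(6 + 7)(2) = 13 cm/s
2–5 s: ½(7 + -3)(3) = 6 cm/s
5–8 s: ½(-3 + 4)(3) = 1.5 cm/s
Δv = 20.5 cm/s, so v(8) = 6 + (20.5) = 26.5 cm/s.

26.5 cm/s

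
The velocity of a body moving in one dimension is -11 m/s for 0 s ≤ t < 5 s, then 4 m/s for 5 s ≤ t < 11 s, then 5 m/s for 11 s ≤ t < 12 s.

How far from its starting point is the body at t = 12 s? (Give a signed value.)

Net displacement equals the area under the velocity-time graph (areas below the axis count negative).
0–5 s: -11 × 5 = -55 m
5–11 s: 4 × 6 = 24 m
11–12 s: 5 × 1 = 5 m
Net displacement = -26 m

-26 m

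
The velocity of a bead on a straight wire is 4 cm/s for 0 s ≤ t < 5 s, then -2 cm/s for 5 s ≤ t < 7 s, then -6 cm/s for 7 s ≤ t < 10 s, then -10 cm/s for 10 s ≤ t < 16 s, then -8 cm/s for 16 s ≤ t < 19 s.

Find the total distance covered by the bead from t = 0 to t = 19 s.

Total distance travelled is ∫|v| dt — sum the magnitudes of each area piece.
0–5 s: |4| × 5 = 20 cm
5–7 s: |-2| × 2 = 4 cm
7–10 s: |-6| × 3 = 18 cm
10–16 s: |-10| × 6 = 60 cm
16–19 s: |-8| × 3 = 24 cm
Total distance = 126 cm

126 cm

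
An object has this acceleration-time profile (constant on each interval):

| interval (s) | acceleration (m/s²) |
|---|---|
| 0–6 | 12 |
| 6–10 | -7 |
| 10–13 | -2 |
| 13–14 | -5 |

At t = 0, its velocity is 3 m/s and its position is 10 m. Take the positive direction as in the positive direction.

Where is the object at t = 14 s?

658.5 m

On each constant-a segment, Δv = aΔt and Δx = v₀Δt + ½aΔt²; chain segment to segment.
0–6 s: v starts 3 m/s; Δx = 3·6 + ½·12·6² = 234 m; v ends 75 m/s.
6–10 s: v starts 75 m/s; Δx = 75·4 + ½·-7·4² = 244 m; v ends 47 m/s.
10–13 s: v starts 47 m/s; Δx = 47·3 + ½·-2·3² = 132 m; v ends 41 m/s.
13–14 s: v starts 41 m/s; Δx = 41·1 + ½·-5·1² = 38.5 m; v ends 36 m/s.
x(14) = 10 + Σ Δx = 658.5 m.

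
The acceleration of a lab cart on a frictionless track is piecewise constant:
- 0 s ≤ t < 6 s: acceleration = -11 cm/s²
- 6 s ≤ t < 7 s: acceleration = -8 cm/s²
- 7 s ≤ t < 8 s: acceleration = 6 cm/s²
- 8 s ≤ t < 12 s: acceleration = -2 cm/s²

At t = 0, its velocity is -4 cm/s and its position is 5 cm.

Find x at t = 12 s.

On each constant-a segment, Δv = aΔt and Δx = v₀Δt + ½aΔt²; chain segment to segment.
0–6 s: v starts -4 cm/s; Δx = -4·6 + ½·-11·6² = -222 cm; v ends -70 cm/s.
6–7 s: v starts -70 cm/s; Δx = -70·1 + ½·-8·1² = -74 cm; v ends -78 cm/s.
7–8 s: v starts -78 cm/s; Δx = -78·1 + ½·6·1² = -75 cm; v ends -72 cm/s.
8–12 s: v starts -72 cm/s; Δx = -72·4 + ½·-2·4² = -304 cm; v ends -80 cm/s.
x(12) = 5 + Σ Δx = -670 cm.

-670 cm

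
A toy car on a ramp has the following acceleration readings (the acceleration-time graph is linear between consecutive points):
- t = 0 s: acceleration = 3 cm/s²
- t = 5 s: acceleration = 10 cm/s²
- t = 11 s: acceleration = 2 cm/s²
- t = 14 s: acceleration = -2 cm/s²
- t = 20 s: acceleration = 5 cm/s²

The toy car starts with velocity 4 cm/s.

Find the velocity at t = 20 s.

Δv equals the area under the a-t graph; then v = v₀ + Δv.
0–5 s: ½(3 + 10)(5) = 32.5 cm/s
5–11 s: ½(10 + 2)(6) = 36 cm/s
11–14 s: ½(2 + -2)(3) = 0 cm/s
14–20 s: ½(-2 + 5)(6) = 9 cm/s
Δv = 77.5 cm/s, so v(20) = 4 + (77.5) = 81.5 cm/s.

81.5 cm/s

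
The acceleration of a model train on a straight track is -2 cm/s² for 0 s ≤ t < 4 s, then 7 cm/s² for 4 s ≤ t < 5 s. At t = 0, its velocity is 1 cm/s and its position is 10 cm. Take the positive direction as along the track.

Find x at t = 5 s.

On each constant-a segment, Δv = aΔt and Δx = v₀Δt + ½aΔt²; chain segment to segment.
0–4 s: v starts 1 cm/s; Δx = 1·4 + ½·-2·4² = -12 cm; v ends -7 cm/s.
4–5 s: v starts -7 cm/s; Δx = -7·1 + ½·7·1² = -3.5 cm; v ends 0 cm/s.
x(5) = 10 + Σ Δx = -5.5 cm.

-5.5 cm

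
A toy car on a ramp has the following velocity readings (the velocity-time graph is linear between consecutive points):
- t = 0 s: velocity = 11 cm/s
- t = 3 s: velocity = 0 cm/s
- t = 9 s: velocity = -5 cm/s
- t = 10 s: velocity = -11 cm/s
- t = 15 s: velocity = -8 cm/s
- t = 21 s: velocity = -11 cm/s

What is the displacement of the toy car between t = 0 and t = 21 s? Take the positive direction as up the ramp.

-111 cm

Displacement is the signed area under the v-t curve.
0–3 s: ½(11 + 0)(3) = 16.5 cm
3–9 s: ½(0 + -5)(6) = -15 cm
9–10 s: ½(-5 + -11)(1) = -8 cm
10–15 s: ½(-11 + -8)(5) = -47.5 cm
15–21 s: ½(-8 + -11)(6) = -57 cm
Net displacement = -111 cm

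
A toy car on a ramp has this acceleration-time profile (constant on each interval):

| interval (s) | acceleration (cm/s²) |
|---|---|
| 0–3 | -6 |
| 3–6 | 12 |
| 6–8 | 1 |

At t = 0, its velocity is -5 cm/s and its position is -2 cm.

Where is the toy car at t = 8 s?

-31 cm

On each constant-a segment, Δv = aΔt and Δx = v₀Δt + ½aΔt²; chain segment to segment.
0–3 s: v starts -5 cm/s; Δx = -5·3 + ½·-6·3² = -42 cm; v ends -23 cm/s.
3–6 s: v starts -23 cm/s; Δx = -23·3 + ½·12·3² = -15 cm; v ends 13 cm/s.
6–8 s: v starts 13 cm/s; Δx = 13·2 + ½·1·2² = 28 cm; v ends 15 cm/s.
x(8) = -2 + Σ Δx = -31 cm.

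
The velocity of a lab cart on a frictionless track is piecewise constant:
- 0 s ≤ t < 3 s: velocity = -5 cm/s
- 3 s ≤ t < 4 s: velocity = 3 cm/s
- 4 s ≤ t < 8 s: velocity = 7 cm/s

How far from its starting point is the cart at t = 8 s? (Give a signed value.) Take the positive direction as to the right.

16 cm

Net displacement equals the area under the velocity-time graph (areas below the axis count negative).
0–3 s: -5 × 3 = -15 cm
3–4 s: 3 × 1 = 3 cm
4–8 s: 7 × 4 = 28 cm
Net displacement = 16 cm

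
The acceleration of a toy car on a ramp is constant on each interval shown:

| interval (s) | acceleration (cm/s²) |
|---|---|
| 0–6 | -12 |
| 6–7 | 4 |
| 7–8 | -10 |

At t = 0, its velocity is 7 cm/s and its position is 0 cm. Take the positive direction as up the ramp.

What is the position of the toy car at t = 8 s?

On each constant-a segment, Δv = aΔt and Δx = v₀Δt + ½aΔt²; chain segment to segment.
0–6 s: v starts 7 cm/s; Δx = 7·6 + ½·-12·6² = -174 cm; v ends -65 cm/s.
6–7 s: v starts -65 cm/s; Δx = -65·1 + ½·4·1² = -63 cm; v ends -61 cm/s.
7–8 s: v starts -61 cm/s; Δx = -61·1 + ½·-10·1² = -66 cm; v ends -71 cm/s.
x(8) = 0 + Σ Δx = -303 cm.

-303 cm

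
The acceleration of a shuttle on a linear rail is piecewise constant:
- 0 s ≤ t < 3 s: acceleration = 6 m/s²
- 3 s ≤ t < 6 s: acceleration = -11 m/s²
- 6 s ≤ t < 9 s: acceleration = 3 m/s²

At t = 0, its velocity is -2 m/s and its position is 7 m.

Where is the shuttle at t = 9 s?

-11 m

On each constant-a segment, Δv = aΔt and Δx = v₀Δt + ½aΔt²; chain segment to segment.
0–3 s: v starts -2 m/s; Δx = -2·3 + ½·6·3² = 21 m; v ends 16 m/s.
3–6 s: v starts 16 m/s; Δx = 16·3 + ½·-11·3² = -1.5 m; v ends -17 m/s.
6–9 s: v starts -17 m/s; Δx = -17·3 + ½·3·3² = -37.5 m; v ends -8 m/s.
x(9) = 7 + Σ Δx = -11 m.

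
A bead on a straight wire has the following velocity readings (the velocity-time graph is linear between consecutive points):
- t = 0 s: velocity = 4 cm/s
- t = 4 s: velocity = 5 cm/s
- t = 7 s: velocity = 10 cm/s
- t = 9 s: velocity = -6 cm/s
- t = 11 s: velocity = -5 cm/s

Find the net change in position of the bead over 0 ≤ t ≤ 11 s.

Displacement is the signed area under the v-t curve.
0–4 s: ½(4 + 5)(4) = 18 cm
4–7 s: ½(5 + 10)(3) = 22.5 cm
7–9 s: ½(10 + -6)(2) = 4 cm
9–11 s: ½(-6 + -5)(2) = -11 cm
Net displacement = 33.5 cm

33.5 cm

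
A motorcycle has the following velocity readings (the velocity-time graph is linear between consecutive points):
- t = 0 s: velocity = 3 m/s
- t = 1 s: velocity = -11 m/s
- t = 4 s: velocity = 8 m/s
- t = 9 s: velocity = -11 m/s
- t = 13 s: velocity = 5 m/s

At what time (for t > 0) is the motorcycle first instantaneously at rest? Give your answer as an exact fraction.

v changes sign on 0–1 s (from 3 to -11); the graph is linear there, so v = 0 at t = 0 + (-3)·(1 − 0)/(-11 − 3) = 3/14 s.

t = 3/14 s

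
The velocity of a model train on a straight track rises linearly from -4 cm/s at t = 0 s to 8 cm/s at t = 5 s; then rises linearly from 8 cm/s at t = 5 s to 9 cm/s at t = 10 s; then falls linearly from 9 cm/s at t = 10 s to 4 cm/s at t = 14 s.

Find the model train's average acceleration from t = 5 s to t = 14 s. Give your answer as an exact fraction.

Average acceleration = Δv/Δt = (4 − 8)/(14 − 5) = -4/9 cm/s².

-4/9 cm/s²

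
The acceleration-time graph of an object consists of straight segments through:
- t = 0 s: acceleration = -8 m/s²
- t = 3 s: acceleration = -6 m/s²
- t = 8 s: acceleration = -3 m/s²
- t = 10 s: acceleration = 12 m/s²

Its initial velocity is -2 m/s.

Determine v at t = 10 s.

-36.5 m/s

Δv equals the area under the a-t graph; then v = v₀ + Δv.
0–3 s: ½(-8 + -6)(3) = -21 m/s
3–8 s: ½(-6 + -3)(5) = -22.5 m/s
8–10 s: ½(-3 + 12)(2) = 9 m/s
Δv = -34.5 m/s, so v(10) = -2 + (-34.5) = -36.5 m/s.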